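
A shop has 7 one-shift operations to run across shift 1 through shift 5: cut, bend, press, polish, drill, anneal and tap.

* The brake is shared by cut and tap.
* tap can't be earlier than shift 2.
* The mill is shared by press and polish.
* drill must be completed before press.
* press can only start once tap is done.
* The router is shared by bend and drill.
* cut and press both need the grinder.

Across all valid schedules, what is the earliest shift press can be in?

shift 3

Precedence pushes press to at least shift 3.
press at shift 3 is achievable: anneal -> shift 1; polish -> shift 1; bend -> shift 2; drill -> shift 1; cut -> shift 1; press -> shift 3; tap -> shift 2.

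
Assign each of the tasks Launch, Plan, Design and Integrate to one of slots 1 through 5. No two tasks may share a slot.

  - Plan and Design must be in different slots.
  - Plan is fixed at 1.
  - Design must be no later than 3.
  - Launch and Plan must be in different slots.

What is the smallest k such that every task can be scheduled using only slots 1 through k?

4 slots

With at most 1 per slot and 4 tasks, at least 4 slots are needed.
4 works (last occupied slot: 4): for example Design -> 2; Launch -> 3; Plan -> 1; Integrate -> 4.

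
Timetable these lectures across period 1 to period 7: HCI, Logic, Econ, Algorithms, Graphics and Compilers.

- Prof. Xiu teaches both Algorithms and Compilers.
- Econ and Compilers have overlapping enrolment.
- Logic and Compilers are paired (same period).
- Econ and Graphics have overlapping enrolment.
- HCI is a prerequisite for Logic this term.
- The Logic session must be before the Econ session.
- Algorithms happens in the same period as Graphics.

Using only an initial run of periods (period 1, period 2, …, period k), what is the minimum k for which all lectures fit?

3 periods

The precedence chain requires at least 3 distinct periods.
3 works (last occupied period: period 3): for example HCI=period 1; Graphics=period 1; Econ=period 3; Algorithms=period 1; Compilers=period 2; Logic=period 2.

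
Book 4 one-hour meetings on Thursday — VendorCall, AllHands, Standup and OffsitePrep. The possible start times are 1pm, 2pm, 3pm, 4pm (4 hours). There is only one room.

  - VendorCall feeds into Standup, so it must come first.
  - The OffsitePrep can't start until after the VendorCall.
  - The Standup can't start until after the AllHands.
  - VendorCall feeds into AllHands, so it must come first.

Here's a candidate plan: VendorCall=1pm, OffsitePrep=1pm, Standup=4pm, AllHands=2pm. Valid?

No — it violates: There is only one room

VendorCall feeds into Standup, so it must come first — holds.
There is only one room — violated.
VendorCall feeds into AllHands, so it must come first — holds.
The OffsitePrep can't start until after the VendorCall — violated.
The Standup can't start until after the AllHands — holds.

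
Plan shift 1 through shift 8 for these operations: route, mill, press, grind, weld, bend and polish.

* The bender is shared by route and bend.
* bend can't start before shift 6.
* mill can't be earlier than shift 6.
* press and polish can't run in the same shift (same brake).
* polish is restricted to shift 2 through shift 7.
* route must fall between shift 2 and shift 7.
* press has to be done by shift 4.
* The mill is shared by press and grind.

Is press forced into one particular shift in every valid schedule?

No

press can be shift 1 (e.g. weld in shift 1, route in shift 2, grind in shift 2, press in shift 1, bend in shift 6, mill in shift 6, polish in shift 2) or shift 2 (e.g. press in shift 2, weld in shift 1, grind in shift 1, route in shift 2, polish in shift 3, mill in shift 6, bend in shift 6).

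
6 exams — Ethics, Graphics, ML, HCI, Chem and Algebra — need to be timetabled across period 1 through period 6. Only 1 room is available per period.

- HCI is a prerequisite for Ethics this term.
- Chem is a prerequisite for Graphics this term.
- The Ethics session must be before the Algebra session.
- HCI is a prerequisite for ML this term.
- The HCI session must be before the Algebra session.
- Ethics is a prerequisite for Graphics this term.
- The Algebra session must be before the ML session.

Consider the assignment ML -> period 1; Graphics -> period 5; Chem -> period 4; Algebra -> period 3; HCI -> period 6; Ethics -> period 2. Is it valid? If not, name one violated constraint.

Ethics is a prerequisite for Graphics this term — holds.
Only 1 room is available per period — holds.
Chem is a prerequisite for Graphics this term — holds.
The Ethics session must be before the Algebra session — holds.
The HCI session must be before the Algebra session — violated.
HCI is a prerequisite for ML this term — violated.
HCI is a prerequisite for Ethics this term — violated.
The Algebra session must be before the ML session — violated.

No. HCI is a prerequisite for ML this term is not satisfied.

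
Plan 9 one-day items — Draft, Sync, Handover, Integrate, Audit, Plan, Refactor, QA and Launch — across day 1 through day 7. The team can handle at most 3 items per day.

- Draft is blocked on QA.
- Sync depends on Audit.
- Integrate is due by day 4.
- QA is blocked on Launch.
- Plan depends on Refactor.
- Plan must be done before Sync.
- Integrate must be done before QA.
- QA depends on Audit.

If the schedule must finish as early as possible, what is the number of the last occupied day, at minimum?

day 4

The precedence chain requires at least 3 distinct days.
With at most 3 per day and 9 tasks, at least 3 days are needed.
Could 3 days be enough, i.e. nothing placed later than day 3? No: Integrate's window within 3 days is {day 1, day 2, day 3}; QA must come after Audit (at day 1 or later) → {day 2, day 3}; Audit must come before QA (at day 3 or earlier) → {day 1, day 2}; Sync must come after Plan (at day 1 or later) → {day 2, day 3}; Plan must come before Sync (at day 3 or earlier) → {day 1, day 2}; Integrate must come before QA (at day 3 or earlier) → {day 1, day 2}; Plan must come after Refactor (at day 1 or later) → {day 2}; Refactor must come before Plan (at day 2 or earlier) → {day 1}; Launch must come before QA (at day 3 or earlier) → {day 1, day 2}; Draft must come after QA (at day 2 or later) → {day 3}; QA must come before Draft (at day 3 or earlier) → {day 2}; Audit must come before QA (at day 2 or earlier) → {day 1}; Integrate must come before QA (at day 2 or earlier) → {day 1}; Launch must come before QA (at day 2 or earlier) → {day 1}; that puts Integrate, Audit, Refactor and Launch all in day 1 — more than 3 per day.
So 3 days is not enough.
4 works (last occupied day: day 4): for example QA=day 2; Draft=day 3; Plan=day 3; Launch=day 1; Integrate=day 1; Audit=day 1; Refactor=day 2; Sync=day 4; Handover=day 2.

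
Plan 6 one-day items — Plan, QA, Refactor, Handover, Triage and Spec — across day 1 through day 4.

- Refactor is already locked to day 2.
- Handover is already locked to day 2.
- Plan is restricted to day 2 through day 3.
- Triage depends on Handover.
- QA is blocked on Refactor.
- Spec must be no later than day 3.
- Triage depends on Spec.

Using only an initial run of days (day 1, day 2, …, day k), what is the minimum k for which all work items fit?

The precedence chain requires at least 2 distinct days.
Propagating the time windows through the other constraints, QA can't land before day 3, so the schedule must run through at least day 3.
3 works (last occupied day: day 3): for example Plan=day 2; Triage=day 3; Refactor=day 2; Spec=day 1; QA=day 3; Handover=day 2.

3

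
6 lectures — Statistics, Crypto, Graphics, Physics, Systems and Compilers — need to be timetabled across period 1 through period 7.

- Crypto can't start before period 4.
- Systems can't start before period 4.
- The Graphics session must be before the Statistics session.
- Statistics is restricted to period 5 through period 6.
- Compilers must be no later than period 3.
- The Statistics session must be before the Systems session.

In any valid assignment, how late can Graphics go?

period 5

Downstream work caps Graphics at period 5.
Graphics at period 5 is achievable: Physics=period 1; Statistics=period 6; Systems=period 7; Crypto=period 4; Graphics=period 5; Compilers=period 1.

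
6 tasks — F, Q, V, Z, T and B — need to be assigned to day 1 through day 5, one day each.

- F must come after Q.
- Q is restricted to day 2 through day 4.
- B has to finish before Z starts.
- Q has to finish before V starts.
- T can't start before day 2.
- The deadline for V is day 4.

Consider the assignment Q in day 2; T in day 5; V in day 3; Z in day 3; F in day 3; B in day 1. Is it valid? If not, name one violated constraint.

Valid

Q has to finish before V starts — holds.
T can't start before day 2 — holds.
F must come after Q — holds.
B has to finish before Z starts — holds.
The deadline for V is day 4 — holds.
Q is restricted to day 2 through day 4 — holds.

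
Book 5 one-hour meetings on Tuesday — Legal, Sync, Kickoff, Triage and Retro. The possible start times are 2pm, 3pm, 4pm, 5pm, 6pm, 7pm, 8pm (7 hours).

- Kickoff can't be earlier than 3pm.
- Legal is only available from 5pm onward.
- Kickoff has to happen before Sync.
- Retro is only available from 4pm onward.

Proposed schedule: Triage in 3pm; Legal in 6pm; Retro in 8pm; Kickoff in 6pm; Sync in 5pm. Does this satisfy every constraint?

Legal is only available from 5pm onward — holds.
Retro is only available from 4pm onward — holds.
Kickoff has to happen before Sync — violated.
Kickoff can't be earlier than 3pm — holds.

No — it violates: Kickoff has to happen before Sync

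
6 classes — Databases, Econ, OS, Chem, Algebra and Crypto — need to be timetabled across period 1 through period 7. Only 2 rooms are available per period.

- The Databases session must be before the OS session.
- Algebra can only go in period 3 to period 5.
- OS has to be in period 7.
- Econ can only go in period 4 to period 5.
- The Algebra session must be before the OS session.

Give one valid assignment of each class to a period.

Algebra -> period 3; Databases -> period 1; Chem -> period 1; Crypto -> period 2; OS -> period 7; Econ -> period 4

Checking: Algebra(period 3) before OS(period 7); Databases(period 1) before OS(period 7); Econ=period 4 in [period 4,period 5]; OS=period 7 in [period 7,period 7]; Algebra=period 3 in [period 3,period 5]; max 2 per period (cap 2).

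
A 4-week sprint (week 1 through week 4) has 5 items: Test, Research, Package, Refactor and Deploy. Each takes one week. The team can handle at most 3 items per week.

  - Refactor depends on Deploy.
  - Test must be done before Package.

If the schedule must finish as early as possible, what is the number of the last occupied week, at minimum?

week 2

The precedence chain requires at least 2 distinct weeks.
With at most 3 per week and 5 tasks, at least 2 weeks are needed.
2 works (last occupied week: week 2): for example Refactor=week 2, Research=week 1, Deploy=week 1, Package=week 2, Test=week 1.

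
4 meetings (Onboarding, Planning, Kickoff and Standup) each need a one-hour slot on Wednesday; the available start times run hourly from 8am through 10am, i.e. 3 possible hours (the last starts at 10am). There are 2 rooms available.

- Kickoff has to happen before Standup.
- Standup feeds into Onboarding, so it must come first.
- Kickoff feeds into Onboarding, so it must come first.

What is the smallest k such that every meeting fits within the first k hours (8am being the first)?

The precedence chain requires at least 3 distinct hours.
With at most 2 per hour and 4 meetings, at least 2 hours are needed.
3 works (last occupied hour: 10am): for example Standup in 9am; Kickoff in 8am; Onboarding in 10am; Planning in 8am.

3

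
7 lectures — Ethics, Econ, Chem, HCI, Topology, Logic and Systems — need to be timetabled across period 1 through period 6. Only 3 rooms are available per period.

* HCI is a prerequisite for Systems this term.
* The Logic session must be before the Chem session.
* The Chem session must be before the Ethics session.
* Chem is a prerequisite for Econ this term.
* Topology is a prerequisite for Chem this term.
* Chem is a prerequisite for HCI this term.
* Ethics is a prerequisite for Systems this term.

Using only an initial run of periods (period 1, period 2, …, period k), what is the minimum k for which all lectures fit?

The precedence chain requires at least 4 distinct periods.
With at most 3 per period and 7 lectures, at least 3 periods are needed.
4 works (last occupied period: period 4): for example HCI=period 3, Logic=period 1, Chem=period 2, Econ=period 3, Ethics=period 3, Topology=period 1, Systems=period 4.

4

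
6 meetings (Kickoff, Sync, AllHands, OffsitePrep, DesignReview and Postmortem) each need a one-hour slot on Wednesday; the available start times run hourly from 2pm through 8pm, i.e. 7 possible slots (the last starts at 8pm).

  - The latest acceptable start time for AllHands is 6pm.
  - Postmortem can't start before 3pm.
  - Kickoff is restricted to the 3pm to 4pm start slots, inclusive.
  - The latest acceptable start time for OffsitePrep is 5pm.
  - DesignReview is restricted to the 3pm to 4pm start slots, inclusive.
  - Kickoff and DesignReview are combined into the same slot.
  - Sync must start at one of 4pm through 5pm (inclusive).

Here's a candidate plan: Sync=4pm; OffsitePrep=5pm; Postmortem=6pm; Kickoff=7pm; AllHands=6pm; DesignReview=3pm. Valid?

Invalid. Kickoff is restricted to the 3pm to 4pm start slots, inclusive.

The latest acceptable start time for OffsitePrep is 5pm — holds.
DesignReview is restricted to the 3pm to 4pm start slots, inclusive — holds.
The latest acceptable start time for AllHands is 6pm — holds.
Postmortem can't start before 3pm — holds.
Kickoff and DesignReview are combined into the same slot — violated.
Sync must start at one of 4pm through 5pm (inclusive) — holds.
Kickoff is restricted to the 3pm to 4pm start slots, inclusive — violated.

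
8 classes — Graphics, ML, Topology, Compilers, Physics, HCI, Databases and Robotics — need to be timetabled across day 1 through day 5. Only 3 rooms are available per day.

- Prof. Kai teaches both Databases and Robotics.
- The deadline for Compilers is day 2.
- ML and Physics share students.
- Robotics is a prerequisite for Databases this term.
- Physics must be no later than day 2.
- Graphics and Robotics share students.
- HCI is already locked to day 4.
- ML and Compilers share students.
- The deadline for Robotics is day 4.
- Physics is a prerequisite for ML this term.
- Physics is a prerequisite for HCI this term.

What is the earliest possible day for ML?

day 2

Precedence pushes ML to at least day 2.
ML at day 2 is achievable: Topology -> day 3, Compilers -> day 1, Physics -> day 1, Databases -> day 2, ML -> day 2, Graphics -> day 2, Robotics -> day 1, HCI -> day 4.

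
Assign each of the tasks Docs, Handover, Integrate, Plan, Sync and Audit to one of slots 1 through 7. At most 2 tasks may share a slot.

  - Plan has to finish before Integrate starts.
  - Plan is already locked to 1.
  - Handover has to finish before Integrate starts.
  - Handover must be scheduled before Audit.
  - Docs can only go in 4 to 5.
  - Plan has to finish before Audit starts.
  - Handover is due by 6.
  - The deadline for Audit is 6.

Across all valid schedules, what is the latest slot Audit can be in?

Precedence pushes Audit to at least 2; Audit's own window allows nothing later than 6.
Audit at 6 is achievable: Integrate=2; Audit=6; Handover=1; Docs=4; Plan=1; Sync=2.

6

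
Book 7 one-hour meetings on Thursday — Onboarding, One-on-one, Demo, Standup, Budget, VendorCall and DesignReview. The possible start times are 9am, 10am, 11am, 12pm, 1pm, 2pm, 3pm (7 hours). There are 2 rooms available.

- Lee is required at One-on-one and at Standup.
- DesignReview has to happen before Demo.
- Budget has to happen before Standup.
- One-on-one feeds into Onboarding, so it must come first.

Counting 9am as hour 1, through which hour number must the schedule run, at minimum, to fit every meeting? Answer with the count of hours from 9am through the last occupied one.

4

The precedence chain requires at least 2 distinct hours.
With at most 2 per hour and 7 meetings, at least 4 hours are needed.
4 works (last occupied hour: 12pm): for example One-on-one -> 9am; Standup -> 12pm; DesignReview -> 9am; Demo -> 10am; VendorCall -> 11am; Budget -> 11am; Onboarding -> 10am.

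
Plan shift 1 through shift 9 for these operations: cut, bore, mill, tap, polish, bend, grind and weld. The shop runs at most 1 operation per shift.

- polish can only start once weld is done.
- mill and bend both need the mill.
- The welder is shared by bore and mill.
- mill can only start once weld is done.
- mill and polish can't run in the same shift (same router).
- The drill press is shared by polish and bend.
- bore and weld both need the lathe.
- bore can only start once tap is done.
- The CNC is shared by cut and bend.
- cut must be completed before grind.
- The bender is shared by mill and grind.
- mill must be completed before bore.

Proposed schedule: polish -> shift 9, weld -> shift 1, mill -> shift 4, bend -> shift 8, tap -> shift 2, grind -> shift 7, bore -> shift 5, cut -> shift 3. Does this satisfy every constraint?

The bender is shared by mill and grind — holds.
mill and polish can't run in the same shift (same router) — holds.
mill and bend both need the mill — holds.
The CNC is shared by cut and bend — holds.
cut must be completed before grind — holds.
The drill press is shared by polish and bend — holds.
The shop runs at most 1 operation per shift — holds.
polish can only start once weld is done — holds.
mill can only start once weld is done — holds.
bore can only start once tap is done — holds.
bore and weld both need the lathe — holds.
mill must be completed before bore — holds.
The welder is shared by bore and mill — holds.

Valid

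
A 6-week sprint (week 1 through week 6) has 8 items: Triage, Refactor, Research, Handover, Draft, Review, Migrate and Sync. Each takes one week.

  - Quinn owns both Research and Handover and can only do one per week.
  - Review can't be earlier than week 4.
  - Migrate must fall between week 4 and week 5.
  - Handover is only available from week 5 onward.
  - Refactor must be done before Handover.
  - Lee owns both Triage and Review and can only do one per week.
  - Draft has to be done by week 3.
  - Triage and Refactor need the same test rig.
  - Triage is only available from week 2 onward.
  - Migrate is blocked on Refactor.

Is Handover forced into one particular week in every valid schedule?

No

Handover can be week 5 (e.g. Draft=week 1, Sync=week 1, Triage=week 2, Handover=week 5, Refactor=week 1, Research=week 1, Review=week 4, Migrate=week 4) or week 6 (e.g. Review=week 4, Handover=week 6, Refactor=week 1, Draft=week 1, Migrate=week 4, Research=week 1, Triage=week 2, Sync=week 1).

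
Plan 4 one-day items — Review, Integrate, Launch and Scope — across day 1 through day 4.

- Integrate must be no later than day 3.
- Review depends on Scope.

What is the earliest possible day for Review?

Precedence pushes Review to at least day 2.
Review at day 2 is achievable: Integrate in day 1; Scope in day 1; Review in day 2; Launch in day 1.

day 2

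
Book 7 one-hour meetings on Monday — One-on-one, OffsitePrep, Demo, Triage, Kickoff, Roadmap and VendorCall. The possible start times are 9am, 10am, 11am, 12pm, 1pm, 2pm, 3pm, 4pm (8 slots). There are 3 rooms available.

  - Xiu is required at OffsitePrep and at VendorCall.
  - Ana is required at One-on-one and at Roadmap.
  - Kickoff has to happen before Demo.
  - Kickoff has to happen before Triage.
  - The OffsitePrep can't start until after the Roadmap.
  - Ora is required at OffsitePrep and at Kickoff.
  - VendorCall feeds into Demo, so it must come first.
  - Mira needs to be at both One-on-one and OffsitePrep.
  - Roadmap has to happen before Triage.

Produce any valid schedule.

Demo -> 10am; Triage -> 10am; OffsitePrep -> 10am; Roadmap -> 9am; One-on-one -> 11am; VendorCall -> 9am; Kickoff -> 9am

Checking: Roadmap(9am) before Triage(10am); Kickoff(9am) before Demo(10am); Kickoff(9am) before Triage(10am); VendorCall(9am) before Demo(10am); Roadmap(9am) before OffsitePrep(10am); One-on-one(11am) != Roadmap(9am); One-on-one(11am) != OffsitePrep(10am); OffsitePrep(10am) != VendorCall(9am); OffsitePrep(10am) != Kickoff(9am); max 3 per slot (cap 3).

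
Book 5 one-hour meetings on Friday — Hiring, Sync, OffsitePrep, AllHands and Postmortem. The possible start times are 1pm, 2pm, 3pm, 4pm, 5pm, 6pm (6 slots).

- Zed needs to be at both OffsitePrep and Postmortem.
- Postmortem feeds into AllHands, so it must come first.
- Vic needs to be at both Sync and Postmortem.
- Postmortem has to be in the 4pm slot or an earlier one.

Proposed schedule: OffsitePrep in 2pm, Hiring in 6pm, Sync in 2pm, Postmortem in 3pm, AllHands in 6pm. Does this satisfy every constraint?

Yes, all constraints hold

Postmortem feeds into AllHands, so it must come first — holds.
Postmortem has to be in the 4pm slot or an earlier one — holds.
Zed needs to be at both OffsitePrep and Postmortem — holds.
Vic needs to be at both Sync and Postmortem — holds.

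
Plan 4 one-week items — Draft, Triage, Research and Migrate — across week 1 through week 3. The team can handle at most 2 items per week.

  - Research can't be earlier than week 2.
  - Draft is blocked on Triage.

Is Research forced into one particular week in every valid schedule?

No

Research can be week 2 (e.g. Migrate=week 1; Triage=week 1; Draft=week 2; Research=week 2) or week 3 (e.g. Research=week 3, Draft=week 2, Triage=week 1, Migrate=week 1).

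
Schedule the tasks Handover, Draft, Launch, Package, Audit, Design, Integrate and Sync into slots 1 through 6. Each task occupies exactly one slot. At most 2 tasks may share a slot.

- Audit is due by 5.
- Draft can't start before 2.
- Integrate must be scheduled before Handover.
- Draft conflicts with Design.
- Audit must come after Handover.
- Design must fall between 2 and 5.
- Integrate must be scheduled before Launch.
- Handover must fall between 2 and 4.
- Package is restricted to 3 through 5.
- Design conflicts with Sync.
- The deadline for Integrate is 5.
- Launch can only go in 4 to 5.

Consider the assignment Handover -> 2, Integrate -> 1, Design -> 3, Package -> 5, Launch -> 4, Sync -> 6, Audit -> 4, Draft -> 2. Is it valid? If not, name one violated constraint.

Handover must fall between 2 and 4 — holds.
Draft conflicts with Design — holds.
The deadline for Integrate is 5 — holds.
Package is restricted to 3 through 5 — holds.
Integrate must be scheduled before Launch — holds.
Integrate must be scheduled before Handover — holds.
Design conflicts with Sync — holds.
Audit is due by 5 — holds.
Launch can only go in 4 to 5 — holds.
Design must fall between 2 and 5 — holds.
Draft can't start before 2 — holds.
At most 2 tasks may share a slot — holds.
Audit must come after Handover — holds.

Yes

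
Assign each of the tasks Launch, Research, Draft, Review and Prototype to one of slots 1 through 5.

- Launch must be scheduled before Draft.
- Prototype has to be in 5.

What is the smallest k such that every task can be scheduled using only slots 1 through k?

The precedence chain requires at least 2 distinct slots.
Prototype can't be placed before 5, so the schedule must run through at least slot 5.
5 works (last occupied slot: 5): for example Review -> 1; Draft -> 2; Prototype -> 5; Research -> 1; Launch -> 1.

5 slots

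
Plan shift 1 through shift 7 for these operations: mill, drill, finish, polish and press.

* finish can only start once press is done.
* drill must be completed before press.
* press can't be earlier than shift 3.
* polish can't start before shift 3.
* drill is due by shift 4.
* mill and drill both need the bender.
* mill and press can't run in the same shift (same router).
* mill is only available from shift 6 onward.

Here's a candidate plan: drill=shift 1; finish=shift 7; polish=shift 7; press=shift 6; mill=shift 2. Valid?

No — it violates: mill is only available from shift 6 onward

finish can only start once press is done — holds.
mill and drill both need the bender — holds.
press can't be earlier than shift 3 — holds.
drill must be completed before press — holds.
polish can't start before shift 3 — holds.
drill is due by shift 4 — holds.
mill and press can't run in the same shift (same router) — holds.
mill is only available from shift 6 onward — violated.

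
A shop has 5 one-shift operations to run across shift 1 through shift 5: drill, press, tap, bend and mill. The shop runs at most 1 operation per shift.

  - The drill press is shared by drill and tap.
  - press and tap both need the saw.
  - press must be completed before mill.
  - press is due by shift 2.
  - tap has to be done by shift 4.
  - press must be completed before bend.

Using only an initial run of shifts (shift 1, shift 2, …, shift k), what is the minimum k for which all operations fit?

The precedence chain requires at least 2 distinct shifts.
With at most 1 per shift and 5 operations, at least 5 shifts are needed.
5 works (last occupied shift: shift 5): for example mill=shift 4; drill=shift 5; press=shift 1; bend=shift 3; tap=shift 2.

5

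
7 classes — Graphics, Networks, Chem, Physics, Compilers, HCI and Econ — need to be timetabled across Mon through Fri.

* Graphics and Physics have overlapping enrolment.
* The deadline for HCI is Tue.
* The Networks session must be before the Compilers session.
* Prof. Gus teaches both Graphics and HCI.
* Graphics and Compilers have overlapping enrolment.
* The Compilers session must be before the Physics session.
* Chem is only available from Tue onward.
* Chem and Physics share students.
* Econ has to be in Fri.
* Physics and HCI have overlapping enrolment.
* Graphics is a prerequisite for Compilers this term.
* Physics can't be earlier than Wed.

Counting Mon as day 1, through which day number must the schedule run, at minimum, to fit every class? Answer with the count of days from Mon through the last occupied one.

The precedence chain requires at least 3 distinct days.
Econ can't be placed before Fri — that is day 5 counting from Mon — so the schedule must run through at least 5 days.
5 works (last occupied day: Fri): for example Networks in Mon; Compilers in Wed; Chem in Tue; Graphics in Tue; Physics in Thu; HCI in Mon; Econ in Fri.

5 days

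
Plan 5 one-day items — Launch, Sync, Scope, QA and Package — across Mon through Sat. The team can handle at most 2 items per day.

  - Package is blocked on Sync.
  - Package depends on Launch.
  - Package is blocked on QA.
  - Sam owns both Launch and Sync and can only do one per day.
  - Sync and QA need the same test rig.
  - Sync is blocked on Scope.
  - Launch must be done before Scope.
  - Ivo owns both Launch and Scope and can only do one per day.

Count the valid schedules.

54

Splitting on Launch: it can be Mon (35), Tue (15), Wed (4). Listing each branch's schedules as (Sync, Scope, QA, Package):
Launch=Mon: (Wed,Tue,Mon,Thu) (Wed,Tue,Mon,Fri) (Wed,Tue,Mon,Sat) (Wed,Tue,Tue,Thu) (Wed,Tue,Tue,Fri) (Wed,Tue,Tue,Sat) (Wed,Tue,Thu,Fri) (Wed,Tue,Thu,Sat) (Wed,Tue,Fri,Sat) (Thu,Tue,Mon,Fri) (Thu,Tue,Mon,Sat) (Thu,Tue,Tue,Fri) (Thu,Tue,Tue,Sat) (Thu,Tue,Wed,Fri) (Thu,Tue,Wed,Sat) (Thu,Tue,Fri,Sat) (Thu,Wed,Mon,Fri) (Thu,Wed,Mon,Sat) (Thu,Wed,Tue,Fri) (Thu,Wed,Tue,Sat) (Thu,Wed,Wed,Fri) (Thu,Wed,Wed,Sat) (Thu,Wed,Fri,Sat) (Fri,Tue,Mon,Sat) (Fri,Tue,Tue,Sat) (Fri,Tue,Wed,Sat) (Fri,Tue,Thu,Sat) (Fri,Wed,Mon,Sat) (Fri,Wed,Tue,Sat) (Fri,Wed,Wed,Sat) (Fri,Wed,Thu,Sat) (Fri,Thu,Mon,Sat) (Fri,Thu,Tue,Sat) (Fri,Thu,Wed,Sat) (Fri,Thu,Thu,Sat) — 35.
Launch=Tue: (Thu,Wed,Mon,Fri) (Thu,Wed,Mon,Sat) (Thu,Wed,Tue,Fri) (Thu,Wed,Tue,Sat) (Thu,Wed,Wed,Fri) (Thu,Wed,Wed,Sat) (Thu,Wed,Fri,Sat) (Fri,Wed,Mon,Sat) (Fri,Wed,Tue,Sat) (Fri,Wed,Wed,Sat) (Fri,Wed,Thu,Sat) (Fri,Thu,Mon,Sat) (Fri,Thu,Tue,Sat) (Fri,Thu,Wed,Sat) (Fri,Thu,Thu,Sat) — 15.
Launch=Wed: (Fri,Thu,Mon,Sat) (Fri,Thu,Tue,Sat) (Fri,Thu,Wed,Sat) (Fri,Thu,Thu,Sat) — 4.
Summing: 35 + 15 + 4 = 54.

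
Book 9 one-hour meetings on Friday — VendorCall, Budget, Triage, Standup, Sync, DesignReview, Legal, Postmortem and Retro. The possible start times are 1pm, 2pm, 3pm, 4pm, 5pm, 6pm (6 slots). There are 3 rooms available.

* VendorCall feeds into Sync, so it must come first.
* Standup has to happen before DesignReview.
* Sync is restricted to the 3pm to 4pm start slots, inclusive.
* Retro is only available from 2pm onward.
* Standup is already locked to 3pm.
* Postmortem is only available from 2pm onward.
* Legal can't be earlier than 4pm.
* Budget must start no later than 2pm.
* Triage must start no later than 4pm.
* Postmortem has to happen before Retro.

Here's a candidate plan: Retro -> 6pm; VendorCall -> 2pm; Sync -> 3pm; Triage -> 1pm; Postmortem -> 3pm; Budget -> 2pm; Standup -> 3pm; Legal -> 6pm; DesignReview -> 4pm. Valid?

Triage must start no later than 4pm — holds.
Budget must start no later than 2pm — holds.
Standup is already locked to 3pm — holds.
Sync is restricted to the 3pm to 4pm start slots, inclusive — holds.
There are 3 rooms available — holds.
Standup has to happen before DesignReview — holds.
Postmortem is only available from 2pm onward — holds.
Legal can't be earlier than 4pm — holds.
Retro is only available from 2pm onward — holds.
VendorCall feeds into Sync, so it must come first — holds.
Postmortem has to happen before Retro — holds.

Yes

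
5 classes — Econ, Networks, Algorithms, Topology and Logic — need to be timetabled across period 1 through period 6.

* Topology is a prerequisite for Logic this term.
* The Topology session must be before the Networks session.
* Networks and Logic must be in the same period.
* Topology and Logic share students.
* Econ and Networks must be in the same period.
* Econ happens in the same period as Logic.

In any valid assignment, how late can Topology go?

Downstream work caps Topology at period 5.
Topology at period 5 is achievable: Econ=period 6; Networks=period 6; Logic=period 6; Algorithms=period 1; Topology=period 5.

period 5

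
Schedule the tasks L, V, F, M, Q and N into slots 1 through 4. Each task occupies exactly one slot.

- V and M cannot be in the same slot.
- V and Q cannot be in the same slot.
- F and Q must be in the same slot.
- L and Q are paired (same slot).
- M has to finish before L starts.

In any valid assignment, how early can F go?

2

F must be in the same slot as L, which can't be before 2, so F is at least 2.
F at 2 is achievable: F in 2; L in 2; V in 3; N in 1; Q in 2; M in 1.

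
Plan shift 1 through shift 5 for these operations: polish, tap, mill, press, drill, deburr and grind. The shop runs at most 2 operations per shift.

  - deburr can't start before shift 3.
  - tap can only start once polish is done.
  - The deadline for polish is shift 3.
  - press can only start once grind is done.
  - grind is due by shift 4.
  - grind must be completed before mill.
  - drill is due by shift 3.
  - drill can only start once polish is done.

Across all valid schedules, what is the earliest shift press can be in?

Precedence pushes press to at least shift 2.
press at shift 2 is achievable: deburr=shift 3, tap=shift 3, grind=shift 1, drill=shift 2, polish=shift 1, mill=shift 4, press=shift 2.

shift 2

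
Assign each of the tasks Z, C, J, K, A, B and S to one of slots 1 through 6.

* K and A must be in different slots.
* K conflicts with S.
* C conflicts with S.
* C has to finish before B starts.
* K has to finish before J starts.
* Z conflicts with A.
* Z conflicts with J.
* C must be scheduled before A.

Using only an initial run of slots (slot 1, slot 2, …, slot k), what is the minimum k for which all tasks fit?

2 slots

The precedence chain requires at least 2 distinct slots.
2 works (last occupied slot: 2): for example B=2; J=2; Z=1; K=1; C=1; A=2; S=2.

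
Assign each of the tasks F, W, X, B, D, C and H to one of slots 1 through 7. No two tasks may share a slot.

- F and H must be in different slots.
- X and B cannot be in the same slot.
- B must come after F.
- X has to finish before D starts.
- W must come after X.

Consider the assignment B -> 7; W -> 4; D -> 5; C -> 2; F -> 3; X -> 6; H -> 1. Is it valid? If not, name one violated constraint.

X has to finish before D starts — violated.
No two tasks may share a slot — holds.
X and B cannot be in the same slot — holds.
F and H must be in different slots — holds.
W must come after X — violated.
B must come after F — holds.

No. W must come after X is not satisfied.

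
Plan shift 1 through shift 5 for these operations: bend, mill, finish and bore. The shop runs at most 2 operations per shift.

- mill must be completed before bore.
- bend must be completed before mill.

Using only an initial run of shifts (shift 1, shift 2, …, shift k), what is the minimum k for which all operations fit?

The precedence chain requires at least 3 distinct shifts.
With at most 2 per shift and 4 operations, at least 2 shifts are needed.
3 works (last occupied shift: shift 3): for example mill=shift 2; bore=shift 3; finish=shift 1; bend=shift 1.

3 shifts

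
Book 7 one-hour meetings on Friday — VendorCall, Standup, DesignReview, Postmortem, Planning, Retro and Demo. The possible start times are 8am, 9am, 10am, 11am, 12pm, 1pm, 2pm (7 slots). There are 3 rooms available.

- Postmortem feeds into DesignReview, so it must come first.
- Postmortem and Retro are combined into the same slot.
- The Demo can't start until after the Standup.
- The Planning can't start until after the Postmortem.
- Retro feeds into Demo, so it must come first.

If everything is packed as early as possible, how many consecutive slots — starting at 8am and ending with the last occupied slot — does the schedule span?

The precedence chain requires at least 2 distinct slots.
With at most 3 per slot and 7 meetings, at least 3 slots are needed.
3 works (last occupied slot: 10am): for example Demo=9am, Retro=8am, Postmortem=8am, DesignReview=9am, Standup=8am, Planning=9am, VendorCall=10am.

3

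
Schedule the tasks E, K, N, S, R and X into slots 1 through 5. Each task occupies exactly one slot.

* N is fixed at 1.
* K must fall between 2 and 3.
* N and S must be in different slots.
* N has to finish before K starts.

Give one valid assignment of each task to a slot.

X -> 1, E -> 1, N -> 1, S -> 2, R -> 1, K -> 2

Checking: N(1) before K(2); N(1) != S(2); K=2 in [2,3]; N=1 in [1,1].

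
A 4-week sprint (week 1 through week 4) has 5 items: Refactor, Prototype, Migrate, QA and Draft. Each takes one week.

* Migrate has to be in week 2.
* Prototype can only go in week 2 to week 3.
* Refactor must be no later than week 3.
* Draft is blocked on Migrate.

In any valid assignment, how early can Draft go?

week 3

Precedence pushes Draft to at least week 3.
Draft at week 3 is achievable: Refactor in week 1, Prototype in week 2, Migrate in week 2, QA in week 1, Draft in week 3.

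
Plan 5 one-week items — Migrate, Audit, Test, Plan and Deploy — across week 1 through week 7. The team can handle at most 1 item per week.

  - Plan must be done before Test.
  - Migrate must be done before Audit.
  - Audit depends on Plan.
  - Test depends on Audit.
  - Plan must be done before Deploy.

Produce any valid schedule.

Migrate in week 2; Test in week 4; Audit in week 3; Plan in week 1; Deploy in week 5

Checking: Plan(week 1) before Deploy(week 5); Plan(week 1) before Audit(week 3); Plan(week 1) before Test(week 4); Migrate(week 2) before Audit(week 3); Audit(week 3) before Test(week 4); max 1 per week (cap 1).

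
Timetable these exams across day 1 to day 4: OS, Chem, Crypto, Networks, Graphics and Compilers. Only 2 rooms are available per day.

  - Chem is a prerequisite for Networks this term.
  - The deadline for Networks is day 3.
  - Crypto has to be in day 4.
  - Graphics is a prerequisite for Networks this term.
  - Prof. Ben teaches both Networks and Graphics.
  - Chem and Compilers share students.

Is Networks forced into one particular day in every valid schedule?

No

Networks can be day 2 (e.g. Chem in day 1; Graphics in day 1; OS in day 2; Networks in day 2; Crypto in day 4; Compilers in day 3) or day 3 (e.g. Compilers in day 2; Networks in day 3; Crypto in day 4; OS in day 2; Graphics in day 1; Chem in day 1).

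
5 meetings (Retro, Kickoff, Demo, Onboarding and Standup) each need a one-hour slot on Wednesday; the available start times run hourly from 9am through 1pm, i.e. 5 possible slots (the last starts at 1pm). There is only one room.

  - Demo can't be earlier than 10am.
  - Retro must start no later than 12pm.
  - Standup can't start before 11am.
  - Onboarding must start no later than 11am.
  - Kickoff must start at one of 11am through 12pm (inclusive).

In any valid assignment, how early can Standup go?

11am

Standup is available from 11am.
Standup at 11am is achievable: Standup=11am, Demo=1pm, Kickoff=12pm, Onboarding=9am, Retro=10am.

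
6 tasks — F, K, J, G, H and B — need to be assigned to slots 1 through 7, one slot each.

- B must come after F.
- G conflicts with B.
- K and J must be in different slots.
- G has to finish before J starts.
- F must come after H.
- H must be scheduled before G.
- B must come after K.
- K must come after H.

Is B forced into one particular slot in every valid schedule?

B can be 3 (e.g. F -> 2; H -> 1; K -> 2; G -> 2; J -> 3; B -> 3) or 4 (e.g. F -> 2, B -> 4, J -> 3, K -> 2, G -> 2, H -> 1).

No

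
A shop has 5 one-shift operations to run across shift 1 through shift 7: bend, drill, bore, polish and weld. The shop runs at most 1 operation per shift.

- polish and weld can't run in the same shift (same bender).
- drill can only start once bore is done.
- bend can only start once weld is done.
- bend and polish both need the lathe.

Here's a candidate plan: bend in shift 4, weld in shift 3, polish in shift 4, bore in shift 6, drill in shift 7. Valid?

Invalid. bend and polish both need the lathe.

The shop runs at most 1 operation per shift — violated.
bend can only start once weld is done — holds.
polish and weld can't run in the same shift (same bender) — holds.
drill can only start once bore is done — holds.
bend and polish both need the lathe — violated.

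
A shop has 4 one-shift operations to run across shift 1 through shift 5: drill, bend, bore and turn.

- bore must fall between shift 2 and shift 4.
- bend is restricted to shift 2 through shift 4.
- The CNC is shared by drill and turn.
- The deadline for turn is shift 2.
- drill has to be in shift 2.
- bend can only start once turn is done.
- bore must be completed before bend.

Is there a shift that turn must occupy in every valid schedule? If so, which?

shift 1

turn's window is shift 1–shift 2.
drill is fixed at shift 2, and turn can't share a shift with drill.
So turn must be shift 1.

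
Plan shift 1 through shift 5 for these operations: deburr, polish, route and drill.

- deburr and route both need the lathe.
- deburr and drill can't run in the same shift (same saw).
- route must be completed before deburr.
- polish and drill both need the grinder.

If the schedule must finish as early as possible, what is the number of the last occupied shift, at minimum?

shift 2

The precedence chain requires at least 2 distinct shifts.
2 works (last occupied shift: shift 2): for example route -> shift 1, polish -> shift 2, deburr -> shift 2, drill -> shift 1.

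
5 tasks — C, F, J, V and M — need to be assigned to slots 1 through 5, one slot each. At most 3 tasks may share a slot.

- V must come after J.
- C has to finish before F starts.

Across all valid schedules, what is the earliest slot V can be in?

2

Precedence pushes V to at least 2.
V at 2 is achievable: F=2, M=1, C=1, J=1, V=2.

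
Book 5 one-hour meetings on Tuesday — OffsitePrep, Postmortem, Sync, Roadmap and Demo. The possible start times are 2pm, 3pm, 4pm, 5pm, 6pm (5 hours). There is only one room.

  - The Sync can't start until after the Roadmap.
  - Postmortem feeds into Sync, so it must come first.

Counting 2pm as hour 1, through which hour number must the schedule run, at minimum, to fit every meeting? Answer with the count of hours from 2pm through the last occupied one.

The precedence chain requires at least 2 distinct hours.
With at most 1 per hour and 5 meetings, at least 5 hours are needed.
5 works (last occupied hour: 6pm): for example Postmortem -> 2pm; OffsitePrep -> 5pm; Roadmap -> 3pm; Demo -> 6pm; Sync -> 4pm.

5 hours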